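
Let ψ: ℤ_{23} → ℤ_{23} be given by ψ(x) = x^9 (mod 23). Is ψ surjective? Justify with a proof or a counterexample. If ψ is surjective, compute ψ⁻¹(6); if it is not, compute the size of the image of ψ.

2

Since 23 is prime, the nonzero elements of ℤ_{23} form a cyclic group of order 22.
As gcd(9, 22) = 1, raising to the 9th power is a bijection on this group: if a^9 ≡ b^9 then (ab^{−1})^9 = 1, and the only element of order dividing gcd(9, 22) = 1 is 1, so a = b.
With ψ(0) = 0 this makes ψ injective on all of ℤ_{23}, hence bijective (finite equal-size domain and codomain). In particular ψ is surjective.
Since ψ is surjective, we find the preimage of 6. The inverse of x ↦ x^9 on (ℤ_{23})^× is x ↦ x^5, because 9·5 = 45 = 2·22 + 1 ≡ 1 (mod 22) and x^{22} = 1 for x ≠ 0 (Fermat). So ψ⁻¹(6) = 6^5 mod 23.
Repeated squaring mod 23: 6^1 ≡ 6, 6^2 ≡ 6² = 36 ≡ 13, 6^4 ≡ 13² = 169 ≡ 8. Since 5 = 4 + 1, 6^5 ≡ 8·6: 8·6 = 48 ≡ 2. So 6^5 ≡ 2 (mod 23).
Hence ψ⁻¹(6) = 2.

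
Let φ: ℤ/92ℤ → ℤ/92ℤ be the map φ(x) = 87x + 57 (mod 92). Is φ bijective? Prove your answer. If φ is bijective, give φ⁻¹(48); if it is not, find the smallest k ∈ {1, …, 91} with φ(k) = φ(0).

Suppose φ(u) = φ(v) in ℤ/92ℤ. Then 87u + 57 ≡ 87v + 57 (mod 92), so 87(u − v) ≡ 0 (mod 92).
Since gcd(87, 92) = 1, 87 is invertible modulo 92, so u − v ≡ 0 (mod 92), i.e. u = v.
We now compute 87⁻¹ mod 92 explicitly. Euclid's algorithm: 92 = 1·87 + 5, 87 = 17·5 + 2, 5 = 2·2 + 1; back-substituting gives 1 = 55·87 − 52·92, so 87⁻¹ ≡ 55 (mod 92).
For any y ∈ ℤ/92ℤ, x = 55(y − 57) mod 92 satisfies φ(x) = 87·55(y − 57) + 57 ≡ y (since 87·55 ≡ 1 mod 92). So every y has a preimage.
So φ is bijective.
Since φ is bijective, we find φ⁻¹(48): we need 87x ≡ 48 − 57 ≡ 83 (mod 92). Using 87⁻¹ = 55: x ≡ 55·83 = 4565 = 49·92 + 57, so x = 57.
Check: φ(57) = 87·57 + 57 = 5016 = 54·92 + 48 ≡ 48 (mod 92).

57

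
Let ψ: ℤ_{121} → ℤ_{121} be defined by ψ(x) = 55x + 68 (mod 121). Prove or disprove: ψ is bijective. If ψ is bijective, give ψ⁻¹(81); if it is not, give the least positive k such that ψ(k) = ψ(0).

Recall: injectivity means: for all u, v in the domain, ψ(u) = ψ(v) implies u = v.
We have gcd(55, 121) = 11 > 1. Taking u = 0 and v = 11: ψ(0) = 68 and ψ(11) = 55·11 + 68 = 673 ≡ 68 (mod 121).
So ψ(0) = ψ(11) while 0 ≠ 11, thus ψ is not injective, hence not bijective.
Since ψ is not bijective, we find the least positive k with ψ(k) = ψ(0): this means 55k ≡ 0 (mod 121), i.e. 121 ∣ 55k. Since gcd(55, 121) = 11, dividing through by 11 this holds exactly when 11 ∣ 5k, and as gcd(5, 11) = 1, exactly when 11 ∣ k.
The smallest positive such k is 11.

11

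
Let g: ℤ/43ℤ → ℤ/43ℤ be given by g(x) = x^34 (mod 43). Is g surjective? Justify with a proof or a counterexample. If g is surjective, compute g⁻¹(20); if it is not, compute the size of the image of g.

22

g(21): Repeated squaring mod 43: 21^1 ≡ 21, 21^2 ≡ 21² = 441 ≡ 11, 21^4 ≡ 11² = 121 ≡ 35, 21^8 ≡ 35² = 1225 ≡ 21, 21^16 ≡ 21² = 441 ≡ 11, 21^32 ≡ 11² = 121 ≡ 35. Since 34 = 32 + 2, 21^34 ≡ 35·11: 35·11 = 385 ≡ 41. So 21^34 ≡ 41 (mod 43).
g(22): Repeated squaring mod 43: 22^1 ≡ 22, 22^2 ≡ 22² = 484 ≡ 11, 22^4 ≡ 11² = 121 ≡ 35, 22^8 ≡ 35² = 1225 ≡ 21, 22^16 ≡ 21² = 441 ≡ 11, 22^32 ≡ 11² = 121 ≡ 35. Since 34 = 32 + 2, 22^34 ≡ 35·11: 35·11 = 385 ≡ 41. So 22^34 ≡ 41 (mod 43).
So g(21) = g(22) = 41 while 21 ≠ 22, thus g is not injective.
A non-injective map from the 43-element set ℤ/43ℤ to itself takes at most 42 distinct values, so it cannot be surjective. Therefore g is not surjective.
Since g is not surjective, we determine |image(g)|. Computing x^34 mod 43 for each x (by repeated squaring, reducing mod 43 at every step), the values g(0), g(1), …, g(42) are: 0, 1, 21, 31, 11, 10, 6, 36, 16, 15, 38, 4, 40, 17, 25, 9, 35, 13, 14, 23, 24, 41, 41, 24, 23, 14, 13, 35, 9, 25, 17, 40, 4, 38, 15, 16, 36, 6, 10, 11, 31, 21, 1.
The distinct values are {0, 1, 4, 6, 9, 10, 11, 13, 14, 15, 16, 17, 21, 23, 24, 25, 31, 35, 36, 38, 40, 41}; there are 22 of them.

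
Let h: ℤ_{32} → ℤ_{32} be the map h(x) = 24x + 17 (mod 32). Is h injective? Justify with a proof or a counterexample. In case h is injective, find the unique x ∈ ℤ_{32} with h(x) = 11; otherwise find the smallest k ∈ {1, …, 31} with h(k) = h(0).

4

We have gcd(24, 32) = 8 > 1. Taking u = 0 and v = 4: h(0) = 17 and h(4) = 24·4 + 17 = 113 ≡ 17 (mod 32).
So h(0) = h(4) while 0 ≠ 4, therefore h is not injective.
Since h is not injective, we find the least positive k with h(k) = h(0): this means 24k ≡ 0 (mod 32), i.e. 32 ∣ 24k. Since gcd(24, 32) = 8, dividing through by 8 this holds exactly when 4 ∣ 3k, and as gcd(3, 4) = 1, exactly when 4 ∣ k.
The smallest positive such k is 4.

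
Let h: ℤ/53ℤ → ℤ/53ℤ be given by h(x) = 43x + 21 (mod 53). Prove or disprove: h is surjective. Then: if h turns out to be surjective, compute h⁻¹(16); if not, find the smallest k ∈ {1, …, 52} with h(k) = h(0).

By definition, h is surjective if every y in the codomain equals h(x) for some x in the domain.
Since gcd(43, 53) = 1, 43 is invertible modulo 53. Euclid's algorithm: 53 = 1·43 + 10, 43 = 4·10 + 3, 10 = 3·3 + 1; back-substituting gives 1 = 37·43 − 30·53, so 43⁻¹ ≡ 37 (mod 53).
Then y ↦ 37(y − 21) is a two-sided inverse to h, so every y ∈ ℤ/53ℤ has a preimage.
Thus h is surjective.
Since h is surjective, we compute h⁻¹(16): solve 43x + 21 ≡ 16 (mod 53), i.e. 43x ≡ 48 (mod 53).
Multiplying by 43⁻¹ = 37 gives x ≡ 37·48 = 1776 = 33·53 + 27 ≡ 27 (mod 53).
Check: h(27) = 43·27 + 21 = 1182 = 22·53 + 16 ≡ 16 (mod 53).

27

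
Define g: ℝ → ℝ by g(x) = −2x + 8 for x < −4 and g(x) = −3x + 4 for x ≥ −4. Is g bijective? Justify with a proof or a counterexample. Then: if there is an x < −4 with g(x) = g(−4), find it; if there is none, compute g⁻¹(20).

-6

Both pieces are strictly decreasing (slopes −2 and −3), so each is injective on its own interval.
The left piece maps (−∞, −4) onto (16, ∞); the right piece maps [−4, ∞) onto (−∞, 16].
Since 16 = 16, the images partition ℝ: g is injective and surjective, hence bijective.
Because the two images are disjoint, no x < −4 has g(x) = g(−4), so we compute g⁻¹(20): 20 lies in (16, ∞), so solve −2x + 8 = 20: x = (20 − 8)/(−2) = −6.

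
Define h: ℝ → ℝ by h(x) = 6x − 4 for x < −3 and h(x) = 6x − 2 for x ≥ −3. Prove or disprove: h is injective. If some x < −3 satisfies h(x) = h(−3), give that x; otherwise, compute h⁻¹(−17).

-5/2

Both pieces are strictly increasing (slopes 6 and 6), so each is injective on its own interval.
The left piece maps (−∞, −3) onto (−∞, −22); the right piece maps [−3, ∞) onto [−20, ∞).
These images are disjoint, so no value is attained by both pieces. Hence h is injective.
Because the two images are disjoint, no x < −3 has h(x) = h(−3), so we compute h⁻¹(−17): −17 lies in [−20, ∞), so solve 6x − 2 = −17: x = (−17 + 2)/6 = −5/2.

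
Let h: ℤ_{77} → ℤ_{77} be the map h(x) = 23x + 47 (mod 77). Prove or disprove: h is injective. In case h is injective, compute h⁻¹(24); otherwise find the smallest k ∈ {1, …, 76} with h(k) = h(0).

76

Suppose h(a) = h(b) in ℤ_{77}. Then 23a + 47 ≡ 23b + 47 (mod 77), therefore 23(a − b) ≡ 0 (mod 77).
Since gcd(23, 77) = 1, 23 is invertible modulo 77, therefore a − b ≡ 0 (mod 77), i.e. a = b.
Therefore h is injective.
We now compute 23⁻¹ mod 77 explicitly. Euclid's algorithm: 77 = 3·23 + 8, 23 = 2·8 + 7, 8 = 1·7 + 1; back-substituting gives 1 = 67·23 − 20·77, so 23⁻¹ ≡ 67 (mod 77).
Since h is injective, we find h⁻¹(24): we need 23x ≡ 24 − 47 ≡ 54 (mod 77). Using 23⁻¹ = 67: x ≡ 67·54 = 3618 = 46·77 + 76, so x = 76.
Check: h(76) = 23·76 + 47 = 1795 = 23·77 + 24 ≡ 24 (mod 77).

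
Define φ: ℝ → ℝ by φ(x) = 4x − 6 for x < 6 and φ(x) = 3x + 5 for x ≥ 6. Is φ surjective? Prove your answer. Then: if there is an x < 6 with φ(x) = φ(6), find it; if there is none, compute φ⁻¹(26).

7

Both pieces are strictly increasing (slopes 4 and 3), so each is injective on its own interval.
The left piece maps (−∞, 6) onto (−∞, 18); the right piece maps [6, ∞) onto [23, ∞).
The union (−∞, 18) ∪ [23, ∞) omits the interval between 18 and 23; in particular 18 has no preimage. So φ is not surjective.
Because the two images are disjoint, no x < 6 has φ(x) = φ(6), so we compute φ⁻¹(26): 26 lies in [23, ∞), so solve 3x + 5 = 26: x = (26 − 5)/3 = 7.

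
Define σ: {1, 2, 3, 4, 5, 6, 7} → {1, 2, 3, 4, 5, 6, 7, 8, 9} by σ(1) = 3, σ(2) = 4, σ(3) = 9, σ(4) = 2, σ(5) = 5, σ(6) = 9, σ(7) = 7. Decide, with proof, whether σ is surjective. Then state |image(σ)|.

No element maps to 1, so σ is not surjective.
The image of σ is {2, 3, 4, 5, 7, 9}, which has 6 elements.

6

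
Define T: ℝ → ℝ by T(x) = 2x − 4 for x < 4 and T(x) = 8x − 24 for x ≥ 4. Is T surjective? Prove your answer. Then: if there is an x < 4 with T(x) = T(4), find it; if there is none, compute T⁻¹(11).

35/8

Both pieces are strictly increasing (slopes 2 and 8), so each is injective on its own interval.
The left piece maps (−∞, 4) onto (−∞, 4); the right piece maps [4, ∞) onto [8, ∞).
The union (−∞, 4) ∪ [8, ∞) omits the interval between 4 and 8; in particular 4 has no preimage. So T is not surjective.
Because the two images are disjoint, no x < 4 has T(x) = T(4), so we compute T⁻¹(11): 11 lies in [8, ∞), so solve 8x − 24 = 11: x = (11 + 24)/8 = 35/8.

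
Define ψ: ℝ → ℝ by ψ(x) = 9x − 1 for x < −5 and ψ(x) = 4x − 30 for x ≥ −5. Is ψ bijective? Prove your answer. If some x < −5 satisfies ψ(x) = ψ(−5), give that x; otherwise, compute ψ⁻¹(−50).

Both pieces are strictly increasing (slopes 9 and 4), so each is injective on its own interval.
The left piece maps (−∞, −5) onto (−∞, −46); the right piece maps [−5, ∞) onto [−50, ∞).
These images overlap. In particular ψ(−5) = −50 (right piece), and solving 9x − 1 = −50 on the left piece gives x = −49/9 < −5.
So ψ(−49/9) = ψ(−5) with −49/9 ≠ −5, and ψ is not injective, hence not bijective. This x = −49/9 is the requested value below −5.

-49/9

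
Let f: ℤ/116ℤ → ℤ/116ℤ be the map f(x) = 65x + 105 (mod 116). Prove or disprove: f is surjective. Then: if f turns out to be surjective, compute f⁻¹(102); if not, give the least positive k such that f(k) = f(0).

41

Recall that f is surjective if every y in the codomain equals f(x) for some x in the domain.
Since gcd(65, 116) = 1, 65 is invertible modulo 116. Euclid's algorithm: 116 = 1·65 + 51, 65 = 1·51 + 14, 51 = 3·14 + 9, 14 = 1·9 + 5, 9 = 1·5 + 4, 5 = 1·4 + 1; back-substituting gives 1 = 25·65 − 14·116, so 65⁻¹ ≡ 25 (mod 116).
Then y ↦ 25(y − 105) is a two-sided inverse to f, so every y ∈ ℤ/116ℤ has a preimage.
Thus f is surjective.
Since f is surjective, we compute f⁻¹(102): solve 65x + 105 ≡ 102 (mod 116), i.e. 65x ≡ 113 (mod 116).
Multiplying by 65⁻¹ = 25 gives x ≡ 25·113 = 2825 = 24·116 + 41 ≡ 41 (mod 116).
Check: f(41) = 65·41 + 105 = 2770 = 23·116 + 102 ≡ 102 (mod 116).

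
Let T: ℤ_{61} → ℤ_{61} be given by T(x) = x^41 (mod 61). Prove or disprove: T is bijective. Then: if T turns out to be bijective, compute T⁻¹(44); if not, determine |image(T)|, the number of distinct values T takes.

55

Since 61 is prime, the nonzero elements of ℤ_{61} form a cyclic group of order 60.
As gcd(41, 60) = 1, raising to the 41st power is a bijection on this group: if a^41 ≡ b^41 then (ab^{−1})^41 = 1, and the only element of order dividing gcd(41, 60) = 1 is 1, so a = b.
With T(0) = 0 this makes T injective on all of ℤ_{61}, hence bijective (finite equal-size domain and codomain). In particular T is bijective.
Since T is bijective, we find the preimage of 44. The inverse of x ↦ x^41 on (ℤ_{61})^× is x ↦ x^41, because 41·41 = 1681 = 28·60 + 1 ≡ 1 (mod 60) and x^{60} = 1 for x ≠ 0 (Fermat). So T⁻¹(44) = 44^41 mod 61.
Repeated squaring mod 61: 44^1 ≡ 44, 44^2 ≡ 44² = 1936 ≡ 45, 44^4 ≡ 45² = 2025 ≡ 12, 44^8 ≡ 12² = 144 ≡ 22, 44^16 ≡ 22² = 484 ≡ 57, 44^32 ≡ 57² = 3249 ≡ 16. Since 41 = 32 + 8 + 1, 44^41 ≡ 16·22·44: 16·22 = 352 ≡ 47, then 47·44 = 2068 ≡ 55. So 44^41 ≡ 55 (mod 61).
Hence T⁻¹(44) = 55.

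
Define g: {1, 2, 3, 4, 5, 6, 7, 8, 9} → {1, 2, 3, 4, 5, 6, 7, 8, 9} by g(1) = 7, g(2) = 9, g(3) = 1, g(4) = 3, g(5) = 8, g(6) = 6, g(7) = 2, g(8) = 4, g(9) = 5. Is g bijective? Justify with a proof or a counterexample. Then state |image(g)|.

9

The values 7, 9, 1, 3, 8, 6, 2, 4, 5 are a permutation of {1, 2, 3, 4, 5, 6, 7, 8, 9}: each element appears exactly once.
So g is injective and surjective, hence bijective.
The image of g is {1, 2, 3, 4, 5, 6, 7, 8, 9}, which has 9 elements.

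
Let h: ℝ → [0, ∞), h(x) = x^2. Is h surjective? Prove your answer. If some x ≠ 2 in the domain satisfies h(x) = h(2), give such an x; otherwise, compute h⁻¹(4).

For any y ∈ [0, ∞), x = y^{1/2} ∈ ℝ satisfies x^2 = y, so h is surjective.
For the follow-up, such an x exists: taking x = −2 ∈ ℝ gives h(−2) = 4 = h(2) with −2 ≠ 2.

-2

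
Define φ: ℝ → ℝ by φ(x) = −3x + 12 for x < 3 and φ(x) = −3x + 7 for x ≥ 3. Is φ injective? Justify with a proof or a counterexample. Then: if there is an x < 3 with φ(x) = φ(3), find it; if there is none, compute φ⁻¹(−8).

Both pieces are strictly decreasing (slopes −3 and −3), so each is injective on its own interval.
The left piece maps (−∞, 3) onto (3, ∞); the right piece maps [3, ∞) onto (−∞, −2].
These images are disjoint, so no value is attained by both pieces. Hence φ is injective.
Because the two images are disjoint, no x < 3 has φ(x) = φ(3), so we compute φ⁻¹(−8): −8 lies in (−∞, −2], so solve −3x + 7 = −8: x = (−8 − 7)/(−3) = 5.

5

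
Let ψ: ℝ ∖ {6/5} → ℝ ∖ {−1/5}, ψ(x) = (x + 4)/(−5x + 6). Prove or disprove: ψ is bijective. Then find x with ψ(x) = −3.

11/7

Suppose ψ(u) = ψ(v). Cross-multiplying: (u + 4)(−5v + 6) = (v + 4)(−5u + 6).
Expanding both sides and cancelling the symmetric terms leaves 26·(u − v) = 0. Since 26 ≠ 0, u = v. Hence ψ is injective.
For any y ≠ −1/5, solving y(−5x + 6) = x + 4 for x gives a well-defined x ≠ 6/5. So ψ is surjective.
Therefore ψ is bijective.
Solving ψ(x) = −3: cross-multiplying gives x + 4 = −3(−5x + 6), which rearranges to −14x = −22, so x = 11/7.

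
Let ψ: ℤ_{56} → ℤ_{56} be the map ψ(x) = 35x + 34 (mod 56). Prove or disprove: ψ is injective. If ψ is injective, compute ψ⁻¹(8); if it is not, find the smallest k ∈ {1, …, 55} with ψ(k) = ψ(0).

Recall: injectivity means: for all x_1, x_2 in the domain, ψ(x_1) = ψ(x_2) implies x_1 = x_2.
We have gcd(35, 56) = 7 > 1. Taking x_1 = 0 and x_2 = 8: ψ(0) = 34 and ψ(8) = 35·8 + 34 = 314 ≡ 34 (mod 56).
So ψ(0) = ψ(8) while 0 ≠ 8, thus ψ is not injective.
Since ψ is not injective, we find the least positive k with ψ(k) = ψ(0): this means 35k ≡ 0 (mod 56), i.e. 56 ∣ 35k. Since gcd(35, 56) = 7, dividing through by 7 this holds exactly when 8 ∣ 5k, and as gcd(5, 8) = 1, exactly when 8 ∣ k.
The smallest positive such k is 8.

8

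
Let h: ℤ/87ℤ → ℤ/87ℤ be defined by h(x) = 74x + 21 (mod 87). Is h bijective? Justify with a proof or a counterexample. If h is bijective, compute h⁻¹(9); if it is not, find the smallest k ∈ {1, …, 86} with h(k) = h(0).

21

Suppose h(s) = h(t) in ℤ/87ℤ. Then 74s + 21 ≡ 74t + 21 (mod 87), so 74(s − t) ≡ 0 (mod 87).
Since gcd(74, 87) = 1, 74 is invertible modulo 87, thus s − t ≡ 0 (mod 87), i.e. s = t.
We now compute 74⁻¹ mod 87 explicitly. Euclid's algorithm: 87 = 1·74 + 13, 74 = 5·13 + 9, 13 = 1·9 + 4, 9 = 2·4 + 1; back-substituting gives 1 = 20·74 − 17·87, so 74⁻¹ ≡ 20 (mod 87).
For any y ∈ ℤ/87ℤ, x = 20(y − 21) mod 87 satisfies h(x) = 74·20(y − 21) + 21 ≡ y (since 74·20 ≡ 1 mod 87). So every y has a preimage.
Thus h is bijective.
Since h is bijective, we find h⁻¹(9): we need 74x ≡ 9 − 21 ≡ 75 (mod 87). Using 74⁻¹ = 20: x ≡ 20·75 = 1500 = 17·87 + 21, so x = 21.
Check: h(21) = 74·21 + 21 = 1575 = 18·87 + 9 ≡ 9 (mod 87).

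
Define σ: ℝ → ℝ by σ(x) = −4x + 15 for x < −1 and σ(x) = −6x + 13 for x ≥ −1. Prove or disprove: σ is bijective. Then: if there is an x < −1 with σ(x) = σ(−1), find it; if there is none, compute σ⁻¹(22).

-7/4

Both pieces are strictly decreasing (slopes −4 and −6), so each is injective on its own interval.
The left piece maps (−∞, −1) onto (19, ∞); the right piece maps [−1, ∞) onto (−∞, 19].
Since 19 = 19, the images partition ℝ: σ is injective and surjective, hence bijective.
Because the two images are disjoint, no x < −1 has σ(x) = σ(−1), so we compute σ⁻¹(22): 22 lies in (19, ∞), so solve −4x + 15 = 22: x = (22 − 15)/(−4) = −7/4.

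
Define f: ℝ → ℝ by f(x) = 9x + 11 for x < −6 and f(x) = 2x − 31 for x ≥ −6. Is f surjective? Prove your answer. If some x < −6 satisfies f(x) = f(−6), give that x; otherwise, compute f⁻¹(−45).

Both pieces are strictly increasing (slopes 9 and 2), so each is injective on its own interval.
The left piece maps (−∞, −6) onto (−∞, −43); the right piece maps [−6, ∞) onto [−43, ∞).
These images together cover ℝ, so f is surjective.
Because the two images are disjoint, no x < −6 has f(x) = f(−6), so we compute f⁻¹(−45): −45 lies in (−∞, −43), so solve 9x + 11 = −45: x = (−45 − 11)/9 = −56/9.

-56/9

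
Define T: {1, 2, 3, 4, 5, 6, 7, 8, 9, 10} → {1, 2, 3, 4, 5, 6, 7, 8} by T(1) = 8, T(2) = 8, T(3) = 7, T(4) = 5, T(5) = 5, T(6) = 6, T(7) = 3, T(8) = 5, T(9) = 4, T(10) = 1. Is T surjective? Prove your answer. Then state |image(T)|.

No element maps to 2, so T is not surjective.
The image of T is {1, 3, 4, 5, 6, 7, 8}, which has 7 elements.

7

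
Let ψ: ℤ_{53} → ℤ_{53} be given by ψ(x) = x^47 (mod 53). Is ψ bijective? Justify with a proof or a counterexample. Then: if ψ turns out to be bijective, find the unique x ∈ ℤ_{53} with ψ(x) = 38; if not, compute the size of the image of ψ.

9

Since 53 is prime, the nonzero elements of ℤ_{53} form a cyclic group of order 52.
As gcd(47, 52) = 1, raising to the 47th power is a bijection on this group: if u^47 ≡ v^47 then (uv^{−1})^47 = 1, and the only element of order dividing gcd(47, 52) = 1 is 1, so u = v.
With ψ(0) = 0 this makes ψ injective on all of ℤ_{53}, hence bijective (finite equal-size domain and codomain). In particular ψ is bijective.
Since ψ is bijective, we find the preimage of 38. The inverse of x ↦ x^47 on (ℤ_{53})^× is x ↦ x^31, because 47·31 = 1457 = 28·52 + 1 ≡ 1 (mod 52) and x^{52} = 1 for x ≠ 0 (Fermat). So ψ⁻¹(38) = 38^31 mod 53.
Repeated squaring mod 53: 38^1 ≡ 38, 38^2 ≡ 38² = 1444 ≡ 13, 38^4 ≡ 13² = 169 ≡ 10, 38^8 ≡ 10² = 100 ≡ 47, 38^16 ≡ 47² = 2209 ≡ 36. Since 31 = 16 + 8 + 4 + 2 + 1, 38^31 ≡ 36·47·10·13·38: 36·47 = 1692 ≡ 49, then 49·10 = 490 ≡ 13, then 13·13 = 169 ≡ 10, then 10·38 = 380 ≡ 9. So 38^31 ≡ 9 (mod 53).
Hence ψ⁻¹(38) = 9.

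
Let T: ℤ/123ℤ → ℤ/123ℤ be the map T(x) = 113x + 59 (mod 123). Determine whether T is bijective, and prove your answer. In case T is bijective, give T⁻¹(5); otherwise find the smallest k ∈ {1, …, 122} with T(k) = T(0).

Recall that T is injective if T(u) = T(v) implies u = v.
Suppose T(u) = T(v) in ℤ/123ℤ. Then 113u + 59 ≡ 113v + 59 (mod 123), hence 113(u − v) ≡ 0 (mod 123).
Since gcd(113, 123) = 1, 113 is invertible modulo 123, so u − v ≡ 0 (mod 123), i.e. u = v.
We now compute 113⁻¹ mod 123 explicitly. Euclid's algorithm: 123 = 1·113 + 10, 113 = 11·10 + 3, 10 = 3·3 + 1; back-substituting gives 1 = 86·113 − 79·123, so 113⁻¹ ≡ 86 (mod 123).
For any y ∈ ℤ/123ℤ, x = 86(y − 59) mod 123 satisfies T(x) = 113·86(y − 59) + 59 ≡ y (since 113·86 ≡ 1 mod 123). So every y has a preimage.
Hence T is bijective.
Since T is bijective, we compute T⁻¹(5): solve 113x + 59 ≡ 5 (mod 123), i.e. 113x ≡ 69 (mod 123).
Multiplying by 113⁻¹ = 86 gives x ≡ 86·69 = 5934 = 48·123 + 30 ≡ 30 (mod 123).
Check: T(30) = 113·30 + 59 = 3449 = 28·123 + 5 ≡ 5 (mod 123).

30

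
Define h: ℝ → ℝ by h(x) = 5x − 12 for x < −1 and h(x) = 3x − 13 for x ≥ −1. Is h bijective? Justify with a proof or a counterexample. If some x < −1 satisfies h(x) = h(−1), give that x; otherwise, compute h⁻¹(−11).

2/3

Both pieces are strictly increasing (slopes 5 and 3), so each is injective on its own interval.
The left piece maps (−∞, −1) onto (−∞, −17); the right piece maps [−1, ∞) onto [−16, ∞).
The images leave a gap (−17 has no preimage), so h is not surjective, hence not bijective.
Because the two images are disjoint, no x < −1 has h(x) = h(−1), so we compute h⁻¹(−11): −11 lies in [−16, ∞), so solve 3x − 13 = −11: x = (−11 + 13)/3 = 2/3.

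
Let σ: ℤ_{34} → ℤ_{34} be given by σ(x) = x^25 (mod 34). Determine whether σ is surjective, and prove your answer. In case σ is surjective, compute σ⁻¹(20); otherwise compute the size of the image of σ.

14

Computing x^25 mod 34 for each x (by repeated squaring, reducing mod 34 at every step), the values σ(0), σ(1), …, σ(33) are: 0, 1, 2, 31, 4, 29, 28, 27, 8, 9, 24, 23, 22, 13, 20, 15, 16, 17, 18, 19, 14, 21, 12, 11, 10, 25, 26, 7, 6, 5, 30, 3, 32, 33.
Every element of ℤ_{34} appears exactly once in this list, so σ is a bijection, and in particular surjective.
Since σ is surjective, we read off the preimage of 20 from the same table: σ(14) = 20, so σ⁻¹(20) = 14.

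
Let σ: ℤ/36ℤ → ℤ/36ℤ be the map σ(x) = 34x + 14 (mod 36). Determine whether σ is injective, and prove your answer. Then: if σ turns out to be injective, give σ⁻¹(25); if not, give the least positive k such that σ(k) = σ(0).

18

We have gcd(34, 36) = 2 > 1. Taking x_1 = 0 and x_2 = 18: σ(0) = 14 and σ(18) = 34·18 + 14 = 626 ≡ 14 (mod 36).
So σ(0) = σ(18) while 0 ≠ 18, thus σ is not injective.
Since σ is not injective, we find the least positive k with σ(k) = σ(0): this means 34k ≡ 0 (mod 36), i.e. 36 ∣ 34k. Since gcd(34, 36) = 2, dividing through by 2 this holds exactly when 18 ∣ 17k, and as gcd(17, 18) = 1, exactly when 18 ∣ k.
The smallest positive such k is 18.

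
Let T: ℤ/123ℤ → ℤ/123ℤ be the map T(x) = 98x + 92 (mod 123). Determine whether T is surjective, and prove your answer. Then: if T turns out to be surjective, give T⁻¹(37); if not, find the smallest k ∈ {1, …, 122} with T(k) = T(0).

Recall that T is surjective if every y in the codomain equals T(x) for some x in the domain.
Since gcd(98, 123) = 1, 98 is invertible modulo 123. Euclid's algorithm: 123 = 1·98 + 25, 98 = 3·25 + 23, 25 = 1·23 + 2, 23 = 11·2 + 1; back-substituting gives 1 = 59·98 − 47·123, so 98⁻¹ ≡ 59 (mod 123).
Then y ↦ 59(y − 92) is a two-sided inverse to T, so every y ∈ ℤ/123ℤ has a preimage.
Hence T is surjective.
Since T is surjective, we find T⁻¹(37): we need 98x ≡ 37 − 92 ≡ 68 (mod 123). Using 98⁻¹ = 59: x ≡ 59·68 = 4012 = 32·123 + 76, so x = 76.
Check: T(76) = 98·76 + 92 = 7540 = 61·123 + 37 ≡ 37 (mod 123).

76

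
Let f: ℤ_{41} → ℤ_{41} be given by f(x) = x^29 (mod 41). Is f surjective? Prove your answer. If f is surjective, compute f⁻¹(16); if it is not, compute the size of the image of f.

18

Since 41 is prime, the nonzero elements of ℤ_{41} form a cyclic group of order 40.
As gcd(29, 40) = 1, raising to the 29th power is a bijection on this group: if x_1^29 ≡ x_2^29 then (x_1x_2^{−1})^29 = 1, and the only element of order dividing gcd(29, 40) = 1 is 1, so x_1 = x_2.
With f(0) = 0 this makes f injective on all of ℤ_{41}, hence bijective (finite equal-size domain and codomain). In particular f is surjective.
Since f is surjective, we find the preimage of 16. The inverse of x ↦ x^29 on (ℤ_{41})^× is x ↦ x^29, because 29·29 = 841 = 21·40 + 1 ≡ 1 (mod 40) and x^{40} = 1 for x ≠ 0 (Fermat). So f⁻¹(16) = 16^29 mod 41.
Repeated squaring mod 41: 16^1 ≡ 16, 16^2 ≡ 16² = 256 ≡ 10, 16^4 ≡ 10² = 100 ≡ 18, 16^8 ≡ 18² = 324 ≡ 37, 16^16 ≡ 37² = 1369 ≡ 16. Since 29 = 16 + 8 + 4 + 1, 16^29 ≡ 16·37·18·16: 16·37 = 592 ≡ 18, then 18·18 = 324 ≡ 37, then 37·16 = 592 ≡ 18. So 16^29 ≡ 18 (mod 41).
Hence f⁻¹(16) = 18.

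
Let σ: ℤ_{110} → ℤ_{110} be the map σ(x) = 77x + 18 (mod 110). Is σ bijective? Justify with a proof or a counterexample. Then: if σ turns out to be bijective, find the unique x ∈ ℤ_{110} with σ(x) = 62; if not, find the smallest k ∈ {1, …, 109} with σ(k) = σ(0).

We have gcd(77, 110) = 11 > 1. Taking x_1 = 0 and x_2 = 10: σ(0) = 18 and σ(10) = 77·10 + 18 = 788 ≡ 18 (mod 110).
So σ(0) = σ(10) while 0 ≠ 10, thus σ is not injective, hence not bijective.
Since σ is not bijective, we find the least positive k with σ(k) = σ(0): this means 77k ≡ 0 (mod 110), i.e. 110 ∣ 77k. Since gcd(77, 110) = 11, dividing through by 11 this holds exactly when 10 ∣ 7k, and as gcd(7, 10) = 1, exactly when 10 ∣ k.
The smallest positive such k is 10.

10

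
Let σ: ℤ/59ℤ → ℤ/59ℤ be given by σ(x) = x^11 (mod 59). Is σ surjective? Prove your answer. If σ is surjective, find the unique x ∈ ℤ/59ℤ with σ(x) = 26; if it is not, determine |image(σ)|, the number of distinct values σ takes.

28

Since 59 is prime, the nonzero elements of ℤ/59ℤ form a cyclic group of order 58.
As gcd(11, 58) = 1, raising to the 11th power is a bijection on this group: if u^11 ≡ v^11 then (uv^{−1})^11 = 1, and the only element of order dividing gcd(11, 58) = 1 is 1, so u = v.
With σ(0) = 0 this makes σ injective on all of ℤ/59ℤ, hence bijective (finite equal-size domain and codomain). In particular σ is surjective.
Since σ is surjective, we find the preimage of 26. The inverse of x ↦ x^11 on (ℤ/59ℤ)^× is x ↦ x^37, because 11·37 = 407 = 7·58 + 1 ≡ 1 (mod 58) and x^{58} = 1 for x ≠ 0 (Fermat). So σ⁻¹(26) = 26^37 mod 59.
Repeated squaring mod 59: 26^1 ≡ 26, 26^2 ≡ 26² = 676 ≡ 27, 26^4 ≡ 27² = 729 ≡ 21, 26^8 ≡ 21² = 441 ≡ 28, 26^16 ≡ 28² = 784 ≡ 17, 26^32 ≡ 17² = 289 ≡ 53. Since 37 = 32 + 4 + 1, 26^37 ≡ 53·21·26: 53·21 = 1113 ≡ 51, then 51·26 = 1326 ≡ 28. So 26^37 ≡ 28 (mod 59).
Hence σ⁻¹(26) = 28.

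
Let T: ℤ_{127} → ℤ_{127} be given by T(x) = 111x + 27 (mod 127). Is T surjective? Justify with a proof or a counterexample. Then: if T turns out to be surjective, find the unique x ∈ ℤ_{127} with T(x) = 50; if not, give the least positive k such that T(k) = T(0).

70

Recall that surjectivity means every element of the codomain has a preimage under T.
Since gcd(111, 127) = 1, 111 is invertible modulo 127. Euclid's algorithm: 127 = 1·111 + 16, 111 = 6·16 + 15, 16 = 1·15 + 1; back-substituting gives 1 = 119·111 − 104·127, so 111⁻¹ ≡ 119 (mod 127).
For any y ∈ ℤ_{127}, x = 119(y − 27) mod 127 satisfies T(x) = 111·119(y − 27) + 27 ≡ y (since 111·119 ≡ 1 mod 127). So every y has a preimage.
So T is surjective.
Since T is surjective, we compute T⁻¹(50): solve 111x + 27 ≡ 50 (mod 127), i.e. 111x ≡ 23 (mod 127).
Multiplying by 111⁻¹ = 119 gives x ≡ 119·23 = 2737 = 21·127 + 70 ≡ 70 (mod 127).
Check: T(70) = 111·70 + 27 = 7797 = 61·127 + 50 ≡ 50 (mod 127).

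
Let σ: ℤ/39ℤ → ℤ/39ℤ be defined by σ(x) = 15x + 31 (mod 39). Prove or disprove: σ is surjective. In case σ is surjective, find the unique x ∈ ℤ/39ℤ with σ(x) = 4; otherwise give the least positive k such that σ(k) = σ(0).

13

Since gcd(15, 39) = 3, we have 15x ≡ 0 (mod 3) for all x, so σ(x) ≡ 1 (mod 3).
But 0 ≢ 1 (mod 3), so 0 ∈ ℤ/39ℤ has no preimage. Hence σ is not surjective.
Since σ is not surjective, we find the least positive k with σ(k) = σ(0): this means 15k ≡ 0 (mod 39), i.e. 39 ∣ 15k. Since gcd(15, 39) = 3, dividing through by 3 this holds exactly when 13 ∣ 5k, and as gcd(5, 13) = 1, exactly when 13 ∣ k.
The smallest positive such k is 13.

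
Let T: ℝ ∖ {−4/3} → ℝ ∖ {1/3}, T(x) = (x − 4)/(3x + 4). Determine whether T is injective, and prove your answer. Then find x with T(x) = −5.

Suppose T(s) = T(t). Cross-multiplying: (s − 4)(3t + 4) = (t − 4)(3s + 4).
Expanding both sides and cancelling the symmetric terms leaves 16·(s − t) = 0. Since 16 ≠ 0, s = t. Thus T is injective.
Solving T(x) = −5: cross-multiplying gives x − 4 = −5(3x + 4), which rearranges to 16x = −16, so x = −1.

-1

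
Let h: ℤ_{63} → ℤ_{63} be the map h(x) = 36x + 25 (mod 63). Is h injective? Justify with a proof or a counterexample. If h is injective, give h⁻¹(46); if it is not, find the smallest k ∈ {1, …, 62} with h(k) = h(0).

We have gcd(36, 63) = 9 > 1. Taking x_1 = 0 and x_2 = 7: h(0) = 25 and h(7) = 36·7 + 25 = 277 ≡ 25 (mod 63).
So h(0) = h(7) while 0 ≠ 7, so h is not injective.
Since h is not injective, we find the least positive k with h(k) = h(0): this means 36k ≡ 0 (mod 63), i.e. 63 ∣ 36k. Since gcd(36, 63) = 9, dividing through by 9 this holds exactly when 7 ∣ 4k, and as gcd(4, 7) = 1, exactly when 7 ∣ k.
The smallest positive such k is 7.

7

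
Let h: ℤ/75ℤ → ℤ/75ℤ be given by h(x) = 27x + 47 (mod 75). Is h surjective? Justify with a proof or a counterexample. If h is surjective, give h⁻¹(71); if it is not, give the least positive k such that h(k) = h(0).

Since gcd(27, 75) = 3, we have 27x ≡ 0 (mod 3) for all x, so h(x) ≡ 2 (mod 3).
But 0 ≢ 2 (mod 3), so 0 ∈ ℤ/75ℤ has no preimage. Therefore h is not surjective.
Since h is not surjective, we find the least positive k with h(k) = h(0): this means 27k ≡ 0 (mod 75), i.e. 75 ∣ 27k. Since gcd(27, 75) = 3, dividing through by 3 this holds exactly when 25 ∣ 9k, and as gcd(9, 25) = 1, exactly when 25 ∣ k.
The smallest positive such k is 25.

25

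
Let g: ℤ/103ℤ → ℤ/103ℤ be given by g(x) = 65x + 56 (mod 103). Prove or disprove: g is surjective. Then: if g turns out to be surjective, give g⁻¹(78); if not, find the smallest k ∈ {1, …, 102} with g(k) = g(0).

By definition, surjectivity means every element of the codomain has a preimage under g.
Since gcd(65, 103) = 1, 65 is invertible modulo 103. Euclid's algorithm: 103 = 1·65 + 38, 65 = 1·38 + 27, 38 = 1·27 + 11, 27 = 2·11 + 5, 11 = 2·5 + 1; back-substituting gives 1 = 84·65 − 53·103, so 65⁻¹ ≡ 84 (mod 103).
For any y ∈ ℤ/103ℤ, x = 84(y − 56) mod 103 satisfies g(x) = 65·84(y − 56) + 56 ≡ y (since 65·84 ≡ 1 mod 103). So every y has a preimage.
Thus g is surjective.
Since g is surjective, we find g⁻¹(78): we need 65x ≡ 78 − 56 ≡ 22 (mod 103). Using 65⁻¹ = 84: x ≡ 84·22 = 1848 = 17·103 + 97, so x = 97.
Check: g(97) = 65·97 + 56 = 6361 = 61·103 + 78 ≡ 78 (mod 103).

97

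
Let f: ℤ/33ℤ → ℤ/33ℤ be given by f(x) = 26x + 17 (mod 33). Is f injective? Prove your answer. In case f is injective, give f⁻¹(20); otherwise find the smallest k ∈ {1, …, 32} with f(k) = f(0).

9

Recall: f is injective if f(a) = f(b) implies a = b.
If f(a) = f(b), then 26a ≡ 26b (mod 33). Because gcd(26, 33) = 1, we may cancel 26 to get a ≡ b (mod 33).
Thus f is injective.
We now compute 26⁻¹ mod 33 explicitly. Euclid's algorithm: 33 = 1·26 + 7, 26 = 3·7 + 5, 7 = 1·5 + 2, 5 = 2·2 + 1; back-substituting gives 1 = 14·26 − 11·33, so 26⁻¹ ≡ 14 (mod 33).
Since f is injective, we compute f⁻¹(20): solve 26x + 17 ≡ 20 (mod 33), i.e. 26x ≡ 3 (mod 33).
Multiplying by 26⁻¹ = 14 gives x ≡ 14·3 = 42 = 1·33 + 9 ≡ 9 (mod 33).
Check: f(9) = 26·9 + 17 = 251 = 7·33 + 20 ≡ 20 (mod 33).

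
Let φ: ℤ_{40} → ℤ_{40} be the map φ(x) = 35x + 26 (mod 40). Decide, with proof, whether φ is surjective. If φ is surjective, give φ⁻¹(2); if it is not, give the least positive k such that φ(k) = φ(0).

Since gcd(35, 40) = 5, we have 35x ≡ 0 (mod 5) for all x, so φ(x) ≡ 1 (mod 5).
But 0 ≢ 1 (mod 5), so 0 ∈ ℤ_{40} has no preimage. Thus φ is not surjective.
Since φ is not surjective, we find the least positive k with φ(k) = φ(0): this means 35k ≡ 0 (mod 40), i.e. 40 ∣ 35k. Since gcd(35, 40) = 5, dividing through by 5 this holds exactly when 8 ∣ 7k, and as gcd(7, 8) = 1, exactly when 8 ∣ k.
The smallest positive such k is 8.

8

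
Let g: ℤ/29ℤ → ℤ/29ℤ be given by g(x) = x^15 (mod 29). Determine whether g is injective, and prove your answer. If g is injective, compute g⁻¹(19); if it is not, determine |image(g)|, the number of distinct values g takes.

Since 29 is prime, the nonzero elements of ℤ/29ℤ form a cyclic group of order 28.
As gcd(15, 28) = 1, raising to the 15th power is a bijection on this group: if u^15 ≡ v^15 then (uv^{−1})^15 = 1, and the only element of order dividing gcd(15, 28) = 1 is 1, so u = v.
With g(0) = 0 this makes g injective on all of ℤ/29ℤ, hence bijective (finite equal-size domain and codomain). In particular g is injective.
Since g is injective, we find the preimage of 19. The inverse of x ↦ x^15 on (ℤ/29ℤ)^× is x ↦ x^15, because 15·15 = 225 = 8·28 + 1 ≡ 1 (mod 28) and x^{28} = 1 for x ≠ 0 (Fermat). So g⁻¹(19) = 19^15 mod 29.
Repeated squaring mod 29: 19^1 ≡ 19, 19^2 ≡ 19² = 361 ≡ 13, 19^4 ≡ 13² = 169 ≡ 24, 19^8 ≡ 24² = 576 ≡ 25. Since 15 = 8 + 4 + 2 + 1, 19^15 ≡ 25·24·13·19: 25·24 = 600 ≡ 20, then 20·13 = 260 ≡ 28, then 28·19 = 532 ≡ 10. So 19^15 ≡ 10 (mod 29).
Hence g⁻¹(19) = 10.

10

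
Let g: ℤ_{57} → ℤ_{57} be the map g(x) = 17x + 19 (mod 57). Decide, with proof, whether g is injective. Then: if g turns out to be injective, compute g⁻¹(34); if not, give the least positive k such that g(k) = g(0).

Suppose g(a) = g(b) in ℤ_{57}. Then 17a + 19 ≡ 17b + 19 (mod 57), thus 17(a − b) ≡ 0 (mod 57).
Since gcd(17, 57) = 1, 17 is invertible modulo 57, thus a − b ≡ 0 (mod 57), i.e. a = b.
Therefore g is injective.
We now compute 17⁻¹ mod 57 explicitly. Euclid's algorithm: 57 = 3·17 + 6, 17 = 2·6 + 5, 6 = 1·5 + 1; back-substituting gives 1 = 47·17 − 14·57, so 17⁻¹ ≡ 47 (mod 57).
Since g is injective, we find g⁻¹(34): we need 17x ≡ 34 − 19 ≡ 15 (mod 57). Using 17⁻¹ = 47: x ≡ 47·15 = 705 = 12·57 + 21, so x = 21.
Check: g(21) = 17·21 + 19 = 376 = 6·57 + 34 ≡ 34 (mod 57).

21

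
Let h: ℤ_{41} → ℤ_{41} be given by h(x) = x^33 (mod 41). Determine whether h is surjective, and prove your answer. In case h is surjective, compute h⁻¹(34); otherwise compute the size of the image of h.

Since 41 is prime, the nonzero elements of ℤ_{41} form a cyclic group of order 40.
As gcd(33, 40) = 1, raising to the 33rd power is a bijection on this group: if a^33 ≡ b^33 then (ab^{−1})^33 = 1, and the only element of order dividing gcd(33, 40) = 1 is 1, so a = b.
With h(0) = 0 this makes h injective on all of ℤ_{41}, hence bijective (finite equal-size domain and codomain). In particular h is surjective.
Since h is surjective, we find the preimage of 34. The inverse of x ↦ x^33 on (ℤ_{41})^× is x ↦ x^17, because 33·17 = 561 = 14·40 + 1 ≡ 1 (mod 40) and x^{40} = 1 for x ≠ 0 (Fermat). So h⁻¹(34) = 34^17 mod 41.
Repeated squaring mod 41: 34^1 ≡ 34, 34^2 ≡ 34² = 1156 ≡ 8, 34^4 ≡ 8² = 64 ≡ 23, 34^8 ≡ 23² = 529 ≡ 37, 34^16 ≡ 37² = 1369 ≡ 16. Since 17 = 16 + 1, 34^17 ≡ 16·34: 16·34 = 544 ≡ 11. So 34^17 ≡ 11 (mod 41).
Hence h⁻¹(34) = 11.

11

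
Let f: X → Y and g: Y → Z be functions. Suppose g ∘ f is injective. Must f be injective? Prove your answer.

injective

Suppose f(u) = f(v). Applying g: (g ∘ f)(u) = (g ∘ f)(v). Since g ∘ f is injective, u = v. Hence f is injective.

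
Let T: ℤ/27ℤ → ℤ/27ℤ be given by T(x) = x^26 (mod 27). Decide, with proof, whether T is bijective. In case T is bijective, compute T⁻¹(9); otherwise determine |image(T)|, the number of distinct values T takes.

10

T(0) = 0^26 = 0.
T(3): Repeated squaring mod 27: 3^1 ≡ 3, 3^2 ≡ 3² = 9, 3^4 ≡ 9² = 81 ≡ 0, 3^8 ≡ 0² = 0, 3^16 ≡ 0² = 0. Since 26 = 16 + 8 + 2, 3^26 ≡ 0·0·9: 0·0 = 0, then 0·9 = 0. So 3^26 ≡ 0 (mod 27).
So T(0) = T(3) = 0 while 0 ≠ 3, thus T is not injective, hence not bijective.
Since T is not bijective, we determine |image(T)|. Computing x^26 mod 27 for each x (by repeated squaring, reducing mod 27 at every step), the values T(0), T(1), …, T(26) are: 0, 1, 13, 0, 7, 16, 0, 4, 10, 0, 19, 22, 0, 25, 25, 0, 22, 19, 0, 10, 4, 0, 16, 7, 0, 13, 1.
The distinct values are {0, 1, 4, 7, 10, 13, 16, 19, 22, 25}; there are 10 of them.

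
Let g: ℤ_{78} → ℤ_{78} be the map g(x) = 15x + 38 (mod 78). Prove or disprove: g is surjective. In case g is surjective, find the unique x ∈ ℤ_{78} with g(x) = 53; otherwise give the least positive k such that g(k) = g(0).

26

Since gcd(15, 78) = 3, we have 15x ≡ 0 (mod 3) for all x, so g(x) ≡ 2 (mod 3).
But 0 ≢ 2 (mod 3), so 0 ∈ ℤ_{78} has no preimage. Therefore g is not surjective.
Since g is not surjective, we find the least positive k with g(k) = g(0): this means 15k ≡ 0 (mod 78), i.e. 78 ∣ 15k. Since gcd(15, 78) = 3, dividing through by 3 this holds exactly when 26 ∣ 5k, and as gcd(5, 26) = 1, exactly when 26 ∣ k.
The smallest positive such k is 26.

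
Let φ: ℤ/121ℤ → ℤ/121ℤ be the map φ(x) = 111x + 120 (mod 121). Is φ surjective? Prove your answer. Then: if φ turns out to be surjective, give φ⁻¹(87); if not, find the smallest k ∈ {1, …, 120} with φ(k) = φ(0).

88

Since gcd(111, 121) = 1, 111 is invertible modulo 121. Euclid's algorithm: 121 = 1·111 + 10, 111 = 11·10 + 1; back-substituting gives 1 = 12·111 − 11·121, so 111⁻¹ ≡ 12 (mod 121).
Then y ↦ 12(y − 120) is a two-sided inverse to φ, so every y ∈ ℤ/121ℤ has a preimage.
Therefore φ is surjective.
Since φ is surjective, we find φ⁻¹(87): we need 111x ≡ 87 − 120 ≡ 88 (mod 121). Using 111⁻¹ = 12: x ≡ 12·88 = 1056 = 8·121 + 88, so x = 88.
Check: φ(88) = 111·88 + 120 = 9888 = 81·121 + 87 ≡ 87 (mod 121).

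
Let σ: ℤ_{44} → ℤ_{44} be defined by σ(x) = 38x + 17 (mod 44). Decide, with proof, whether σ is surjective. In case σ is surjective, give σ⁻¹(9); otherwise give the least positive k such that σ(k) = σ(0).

Recall that surjectivity means every element of the codomain has a preimage under σ.
Since gcd(38, 44) = 2, we have 38x ≡ 0 (mod 2) for all x, so σ(x) ≡ 1 (mod 2).
But 0 ≢ 1 (mod 2), so 0 ∈ ℤ_{44} has no preimage. Hence σ is not surjective.
Since σ is not surjective, we find the least positive k with σ(k) = σ(0): this means 38k ≡ 0 (mod 44), i.e. 44 ∣ 38k. Since gcd(38, 44) = 2, dividing through by 2 this holds exactly when 22 ∣ 19k, and as gcd(19, 22) = 1, exactly when 22 ∣ k.
The smallest positive such k is 22.

22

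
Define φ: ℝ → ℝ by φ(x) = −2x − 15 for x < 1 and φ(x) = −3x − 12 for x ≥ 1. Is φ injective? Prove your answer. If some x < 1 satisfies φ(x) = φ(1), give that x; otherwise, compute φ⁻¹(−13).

Both pieces are strictly decreasing (slopes −2 and −3), so each is injective on its own interval.
The left piece maps (−∞, 1) onto (−17, ∞); the right piece maps [1, ∞) onto (−∞, −15].
These images overlap. In particular φ(1) = −15 (right piece), and solving −2x − 15 = −15 on the left piece gives x = 0 < 1.
So φ(0) = φ(1) with 0 ≠ 1, and φ is not injective. This x = 0 is the requested value below 1.

0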